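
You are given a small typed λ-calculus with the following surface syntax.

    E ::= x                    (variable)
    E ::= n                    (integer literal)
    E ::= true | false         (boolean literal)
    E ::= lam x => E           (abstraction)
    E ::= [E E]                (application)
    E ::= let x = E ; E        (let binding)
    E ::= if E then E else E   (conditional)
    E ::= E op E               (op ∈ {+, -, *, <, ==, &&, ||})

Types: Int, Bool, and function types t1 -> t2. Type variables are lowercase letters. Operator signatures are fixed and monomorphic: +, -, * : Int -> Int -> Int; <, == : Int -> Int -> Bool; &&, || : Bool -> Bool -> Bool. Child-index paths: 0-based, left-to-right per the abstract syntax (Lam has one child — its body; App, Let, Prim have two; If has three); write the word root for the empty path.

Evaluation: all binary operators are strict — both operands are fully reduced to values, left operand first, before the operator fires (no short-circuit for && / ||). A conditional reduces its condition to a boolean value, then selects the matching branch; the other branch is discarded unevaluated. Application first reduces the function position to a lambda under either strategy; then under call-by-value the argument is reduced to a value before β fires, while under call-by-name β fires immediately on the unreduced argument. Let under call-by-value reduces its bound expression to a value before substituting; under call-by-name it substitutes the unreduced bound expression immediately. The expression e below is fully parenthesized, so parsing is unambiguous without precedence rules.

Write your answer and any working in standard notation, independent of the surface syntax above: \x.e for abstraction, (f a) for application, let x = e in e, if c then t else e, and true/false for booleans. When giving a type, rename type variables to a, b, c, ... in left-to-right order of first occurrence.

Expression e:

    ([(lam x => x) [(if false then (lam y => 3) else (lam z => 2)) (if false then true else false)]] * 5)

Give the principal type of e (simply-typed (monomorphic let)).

Working:
x : a
\x._ : a -> a
  unify Bool ~ Bool
\y._ : b -> Int
\z._ : c -> Int
  unify b -> Int ~ c -> Int
  unify b ~ c
  unify Int ~ Int
  unify Bool ~ Bool
  unify Bool ~ Bool
  unify c -> Int ~ Bool -> d
  unify c ~ Bool
  unify Int ~ d
_ _ : Int
  unify a -> a ~ Int -> e
  unify a ~ Int
  unify Int ~ e
_ _ : Int
  unify Int ~ Int
  unify Int ~ Int

Answer: Int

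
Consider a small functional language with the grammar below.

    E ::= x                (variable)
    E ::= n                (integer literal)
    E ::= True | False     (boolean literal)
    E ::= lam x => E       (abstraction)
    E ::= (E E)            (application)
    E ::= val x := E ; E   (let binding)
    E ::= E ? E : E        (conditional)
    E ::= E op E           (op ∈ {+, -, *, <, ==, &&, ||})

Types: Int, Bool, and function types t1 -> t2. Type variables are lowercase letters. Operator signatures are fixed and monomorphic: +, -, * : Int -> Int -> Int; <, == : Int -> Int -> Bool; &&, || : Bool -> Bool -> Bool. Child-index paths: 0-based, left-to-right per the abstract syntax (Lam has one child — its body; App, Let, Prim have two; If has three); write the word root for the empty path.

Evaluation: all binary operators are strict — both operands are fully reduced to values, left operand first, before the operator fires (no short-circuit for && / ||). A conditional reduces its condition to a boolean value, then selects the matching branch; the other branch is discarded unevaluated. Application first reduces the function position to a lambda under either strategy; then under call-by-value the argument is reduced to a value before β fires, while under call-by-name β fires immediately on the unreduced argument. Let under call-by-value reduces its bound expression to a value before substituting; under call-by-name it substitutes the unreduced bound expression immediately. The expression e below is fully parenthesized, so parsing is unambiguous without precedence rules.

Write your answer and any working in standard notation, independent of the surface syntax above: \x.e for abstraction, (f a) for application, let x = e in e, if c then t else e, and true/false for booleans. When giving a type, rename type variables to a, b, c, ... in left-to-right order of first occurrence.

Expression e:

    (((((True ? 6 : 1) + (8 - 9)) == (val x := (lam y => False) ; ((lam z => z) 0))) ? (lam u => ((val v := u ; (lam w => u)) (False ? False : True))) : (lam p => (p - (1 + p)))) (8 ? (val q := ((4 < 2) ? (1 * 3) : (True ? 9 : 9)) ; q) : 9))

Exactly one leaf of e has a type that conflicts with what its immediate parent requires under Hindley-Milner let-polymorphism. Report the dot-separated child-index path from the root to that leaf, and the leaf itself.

Answer: 1.0 : 8

Trace:
  unify Bool ~ Bool
  unify Int ~ Int
  unify Int ~ Int
  unify Int ~ Int
  unify Int ~ Int
  unify Int ~ Int
  unify Int ~ Int
\y._ : a -> Bool
let x : forall. a -> Bool
z : b
\z._ : b -> b
  unify b -> b ~ Int -> c
  unify b ~ Int
  unify Int ~ c
_ _ : Int
  unify Int ~ Int
  unify Bool ~ Bool
u : d
let v : d
u : d
\w._ : e -> d
  unify Bool ~ Bool
  unify Bool ~ Bool
  unify e -> d ~ Bool -> f
  unify e ~ Bool
  unify d ~ f
_ _ : f
\u._ : f -> f
p : g
  unify g ~ Int
  unify Int ~ Int
p : Int
  unify Int ~ Int
  unify Int ~ Int
\p._ : Int -> Int
  unify f -> f ~ Int -> Int
  unify f ~ Int
  unify Int ~ Int
  unify Int ~ Bool
  FAIL: mismatch Int ~ Bool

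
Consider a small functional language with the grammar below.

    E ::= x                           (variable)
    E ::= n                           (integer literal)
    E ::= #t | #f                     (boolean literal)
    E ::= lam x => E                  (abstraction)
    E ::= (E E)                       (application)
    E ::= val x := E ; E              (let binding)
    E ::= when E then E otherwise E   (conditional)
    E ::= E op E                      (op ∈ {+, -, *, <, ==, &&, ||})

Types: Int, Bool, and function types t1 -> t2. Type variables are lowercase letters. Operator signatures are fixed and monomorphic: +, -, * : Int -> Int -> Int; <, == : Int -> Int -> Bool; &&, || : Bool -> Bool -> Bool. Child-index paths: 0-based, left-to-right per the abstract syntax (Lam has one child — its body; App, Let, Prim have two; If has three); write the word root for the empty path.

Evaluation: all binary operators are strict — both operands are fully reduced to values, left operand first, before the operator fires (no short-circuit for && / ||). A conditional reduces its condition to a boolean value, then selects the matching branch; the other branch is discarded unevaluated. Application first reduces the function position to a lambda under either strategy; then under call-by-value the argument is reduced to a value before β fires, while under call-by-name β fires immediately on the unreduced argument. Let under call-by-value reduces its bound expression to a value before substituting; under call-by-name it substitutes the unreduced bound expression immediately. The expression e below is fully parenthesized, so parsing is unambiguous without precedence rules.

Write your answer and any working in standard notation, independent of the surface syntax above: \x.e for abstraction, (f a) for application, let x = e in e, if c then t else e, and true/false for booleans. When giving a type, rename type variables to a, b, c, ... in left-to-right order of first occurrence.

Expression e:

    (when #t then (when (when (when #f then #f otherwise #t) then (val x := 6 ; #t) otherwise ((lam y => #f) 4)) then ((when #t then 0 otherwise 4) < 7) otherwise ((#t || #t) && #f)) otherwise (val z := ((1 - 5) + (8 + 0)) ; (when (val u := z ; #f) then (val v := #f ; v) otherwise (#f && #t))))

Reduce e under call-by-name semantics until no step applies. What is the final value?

Answer: true

Derivation:
step 0: (if true then (if (if (if false then false else true) then (let x = 6 in true) else ((\y.false) 4)) then ((if true then 0 else 4) < 7) else ((true || true) && false)) else (let z = ((1 - 5) + (8 + 0)) in (if (let u = z in false) then (let v = false in v) else (false && true))))
step 1: [if@root] (if (if (if false then false else true) then (let x = 6 in true) else ((\y.false) 4)) then ((if true then 0 else 4) < 7) else ((true || true) && false))
step 2: [if@0.0] (if (if true then (let x = 6 in true) else ((\y.false) 4)) then ((if true then 0 else 4) < 7) else ((true || true) && false))
step 3: [if@0] (if (let x = 6 in true) then ((if true then 0 else 4) < 7) else ((true || true) && false))
step 4: [let@0] (if true then ((if true then 0 else 4) < 7) else ((true || true) && false))
step 5: [if@root] ((if true then 0 else 4) < 7)
step 6: [if@0] (0 < 7)
step 7: [delta@root] true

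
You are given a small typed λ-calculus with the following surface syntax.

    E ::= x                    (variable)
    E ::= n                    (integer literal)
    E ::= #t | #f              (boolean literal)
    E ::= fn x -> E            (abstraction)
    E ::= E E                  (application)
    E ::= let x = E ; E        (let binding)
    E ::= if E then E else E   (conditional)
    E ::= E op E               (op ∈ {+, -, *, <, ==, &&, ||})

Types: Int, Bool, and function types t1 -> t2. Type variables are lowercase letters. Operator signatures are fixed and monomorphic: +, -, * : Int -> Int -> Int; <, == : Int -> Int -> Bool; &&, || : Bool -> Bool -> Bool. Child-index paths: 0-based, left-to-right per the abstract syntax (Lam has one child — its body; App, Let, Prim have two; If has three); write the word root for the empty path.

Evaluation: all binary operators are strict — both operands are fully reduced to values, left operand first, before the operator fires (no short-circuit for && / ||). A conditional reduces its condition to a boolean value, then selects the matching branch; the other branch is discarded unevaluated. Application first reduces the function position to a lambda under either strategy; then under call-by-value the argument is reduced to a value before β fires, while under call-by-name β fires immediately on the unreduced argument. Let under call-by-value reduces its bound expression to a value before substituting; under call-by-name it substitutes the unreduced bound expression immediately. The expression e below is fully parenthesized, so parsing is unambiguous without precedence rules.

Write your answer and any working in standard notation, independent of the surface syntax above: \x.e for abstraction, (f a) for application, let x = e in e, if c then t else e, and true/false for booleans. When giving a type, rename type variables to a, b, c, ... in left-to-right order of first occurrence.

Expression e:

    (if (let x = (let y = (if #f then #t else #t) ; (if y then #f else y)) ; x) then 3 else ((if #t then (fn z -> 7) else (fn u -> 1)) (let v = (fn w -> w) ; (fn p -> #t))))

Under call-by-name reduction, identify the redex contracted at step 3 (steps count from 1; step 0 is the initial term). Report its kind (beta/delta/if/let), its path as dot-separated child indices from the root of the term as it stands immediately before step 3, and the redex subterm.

Derivation:
step 0: (if (let x = (let y = (if false then true else true) in (if y then false else y)) in x) then 3 else ((if true then (\z.7) else (\u.1)) (let v = (\w.w) in (\p.true))))
step 1: [let@0] (if (let y = (if false then true else true) in (if y then false else y)) then 3 else ((if true then (\z.7) else (\u.1)) (let v = (\w.w) in (\p.true))))
step 2: [let@0] (if (if (if false then true else true) then false else (if false then true else true)) then 3 else ((if true then (\z.7) else (\u.1)) (let v = (\w.w) in (\p.true))))
step 3: [if@0.0] (if (if true then false else (if false then true else true)) then 3 else ((if true then (\z.7) else (\u.1)) (let v = (\w.w) in (\p.true))))

Answer: if at 0.0 : (if false then true else true)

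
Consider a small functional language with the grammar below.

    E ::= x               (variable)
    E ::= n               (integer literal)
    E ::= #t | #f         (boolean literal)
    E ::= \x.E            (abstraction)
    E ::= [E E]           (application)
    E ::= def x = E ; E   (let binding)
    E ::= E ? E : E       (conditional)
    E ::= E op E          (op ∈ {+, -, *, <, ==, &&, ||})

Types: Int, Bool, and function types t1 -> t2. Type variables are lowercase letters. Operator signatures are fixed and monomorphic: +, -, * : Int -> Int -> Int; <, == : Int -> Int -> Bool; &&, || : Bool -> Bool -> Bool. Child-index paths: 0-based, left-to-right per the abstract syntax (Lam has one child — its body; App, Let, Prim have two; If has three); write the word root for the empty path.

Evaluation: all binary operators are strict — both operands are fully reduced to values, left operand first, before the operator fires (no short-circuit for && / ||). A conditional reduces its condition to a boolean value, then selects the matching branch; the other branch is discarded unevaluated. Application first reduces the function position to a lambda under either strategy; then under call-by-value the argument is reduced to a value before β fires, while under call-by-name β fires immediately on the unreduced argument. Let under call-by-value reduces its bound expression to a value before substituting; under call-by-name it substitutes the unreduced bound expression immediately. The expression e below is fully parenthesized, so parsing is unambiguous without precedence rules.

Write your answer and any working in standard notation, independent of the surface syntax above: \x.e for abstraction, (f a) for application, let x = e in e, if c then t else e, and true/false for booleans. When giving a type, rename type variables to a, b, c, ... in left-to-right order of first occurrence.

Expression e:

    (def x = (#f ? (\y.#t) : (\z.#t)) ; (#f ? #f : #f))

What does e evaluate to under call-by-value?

Derivation:
step 0: (let x = (if false then (\y.true) else (\z.true)) in (if false then false else false))
step 1: [if@0] (let x = (\z.true) in (if false then false else false))
step 2: [let@root] (if false then false else false)
step 3: [if@root] false

Answer: false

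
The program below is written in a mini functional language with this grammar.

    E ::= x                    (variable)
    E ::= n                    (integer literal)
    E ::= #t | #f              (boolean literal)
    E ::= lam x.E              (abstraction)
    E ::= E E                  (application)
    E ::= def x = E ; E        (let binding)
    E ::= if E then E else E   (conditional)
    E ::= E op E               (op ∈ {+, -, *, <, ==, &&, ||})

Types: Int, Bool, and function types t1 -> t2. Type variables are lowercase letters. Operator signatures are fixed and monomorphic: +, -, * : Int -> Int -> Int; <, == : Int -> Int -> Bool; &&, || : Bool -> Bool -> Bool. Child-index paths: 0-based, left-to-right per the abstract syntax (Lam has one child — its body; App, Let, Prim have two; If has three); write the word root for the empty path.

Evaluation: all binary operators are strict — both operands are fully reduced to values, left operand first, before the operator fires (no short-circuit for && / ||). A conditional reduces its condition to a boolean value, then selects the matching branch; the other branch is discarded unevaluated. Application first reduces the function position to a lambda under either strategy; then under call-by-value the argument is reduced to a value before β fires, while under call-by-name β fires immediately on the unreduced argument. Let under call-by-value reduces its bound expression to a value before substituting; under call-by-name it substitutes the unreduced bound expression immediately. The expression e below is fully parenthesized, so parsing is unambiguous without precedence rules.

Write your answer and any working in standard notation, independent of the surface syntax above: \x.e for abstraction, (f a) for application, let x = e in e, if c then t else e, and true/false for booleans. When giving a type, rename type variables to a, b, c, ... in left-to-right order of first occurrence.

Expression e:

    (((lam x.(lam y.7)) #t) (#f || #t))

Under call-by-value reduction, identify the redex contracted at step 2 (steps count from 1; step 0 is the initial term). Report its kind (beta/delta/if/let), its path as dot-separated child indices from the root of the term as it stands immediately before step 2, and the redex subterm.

Answer: delta at 1 : (false || true)

Trace:
step 0: (((\x.(\y.7)) true) (false || true))
step 1: [beta@0] ((\y.7) (false || true))
step 2: [delta@1] ((\y.7) true)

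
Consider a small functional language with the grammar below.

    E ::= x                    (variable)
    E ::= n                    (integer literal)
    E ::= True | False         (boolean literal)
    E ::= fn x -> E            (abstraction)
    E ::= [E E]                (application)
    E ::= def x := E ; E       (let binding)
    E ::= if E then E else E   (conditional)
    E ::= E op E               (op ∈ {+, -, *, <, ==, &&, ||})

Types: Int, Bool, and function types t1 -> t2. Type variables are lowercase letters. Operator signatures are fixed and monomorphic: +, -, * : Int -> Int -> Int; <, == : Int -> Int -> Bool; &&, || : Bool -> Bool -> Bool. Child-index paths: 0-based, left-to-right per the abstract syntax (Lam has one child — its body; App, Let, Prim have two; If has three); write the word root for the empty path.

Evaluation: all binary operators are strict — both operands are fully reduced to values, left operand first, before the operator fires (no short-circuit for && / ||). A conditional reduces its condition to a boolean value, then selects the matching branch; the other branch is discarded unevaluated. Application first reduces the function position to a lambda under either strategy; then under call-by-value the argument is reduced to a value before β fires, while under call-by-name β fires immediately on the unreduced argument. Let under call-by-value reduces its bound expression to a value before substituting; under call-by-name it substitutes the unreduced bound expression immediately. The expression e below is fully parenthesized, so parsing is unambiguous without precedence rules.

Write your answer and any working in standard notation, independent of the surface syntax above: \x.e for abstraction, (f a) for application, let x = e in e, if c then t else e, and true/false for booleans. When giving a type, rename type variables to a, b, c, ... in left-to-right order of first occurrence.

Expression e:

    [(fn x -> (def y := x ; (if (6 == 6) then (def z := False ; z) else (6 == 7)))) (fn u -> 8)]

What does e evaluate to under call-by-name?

Answer: false

Derivation:
step 0: ((\x.(let y = x in (if (6 == 6) then (let z = false in z) else (6 == 7)))) (\u.8))
step 1: [beta@root] (let y = (\u.8) in (if (6 == 6) then (let z = false in z) else (6 == 7)))
step 2: [let@root] (if (6 == 6) then (let z = false in z) else (6 == 7))
step 3: [delta@0] (if true then (let z = false in z) else (6 == 7))
step 4: [if@root] (let z = false in z)
step 5: [let@root] false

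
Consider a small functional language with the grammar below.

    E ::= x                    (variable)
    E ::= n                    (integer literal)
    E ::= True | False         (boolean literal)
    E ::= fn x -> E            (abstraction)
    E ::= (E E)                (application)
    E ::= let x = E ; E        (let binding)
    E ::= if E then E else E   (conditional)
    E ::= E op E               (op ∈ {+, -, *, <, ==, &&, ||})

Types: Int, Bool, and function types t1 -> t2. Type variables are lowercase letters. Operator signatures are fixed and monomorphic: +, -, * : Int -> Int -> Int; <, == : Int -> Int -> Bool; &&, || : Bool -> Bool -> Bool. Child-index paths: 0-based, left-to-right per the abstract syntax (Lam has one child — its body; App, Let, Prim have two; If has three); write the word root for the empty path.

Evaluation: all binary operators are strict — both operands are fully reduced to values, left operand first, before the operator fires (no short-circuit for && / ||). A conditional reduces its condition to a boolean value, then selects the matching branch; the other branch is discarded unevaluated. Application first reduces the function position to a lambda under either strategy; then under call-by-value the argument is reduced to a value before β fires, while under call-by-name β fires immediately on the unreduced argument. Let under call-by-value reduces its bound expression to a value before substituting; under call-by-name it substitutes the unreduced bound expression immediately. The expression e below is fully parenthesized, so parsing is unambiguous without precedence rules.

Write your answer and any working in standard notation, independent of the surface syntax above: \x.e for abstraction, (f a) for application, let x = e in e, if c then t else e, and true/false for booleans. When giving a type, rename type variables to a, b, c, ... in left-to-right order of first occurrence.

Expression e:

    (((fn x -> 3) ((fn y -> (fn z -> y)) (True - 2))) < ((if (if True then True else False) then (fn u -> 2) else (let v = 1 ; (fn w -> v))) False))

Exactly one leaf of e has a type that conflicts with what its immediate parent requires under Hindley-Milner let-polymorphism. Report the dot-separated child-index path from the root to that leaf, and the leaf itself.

Working:
\x._ : a -> Int
y : b
\z._ : c -> b
\y._ : b -> c -> b
  unify Bool ~ Int
  FAIL: mismatch Bool ~ Int

Answer: 0.1.1.0 : true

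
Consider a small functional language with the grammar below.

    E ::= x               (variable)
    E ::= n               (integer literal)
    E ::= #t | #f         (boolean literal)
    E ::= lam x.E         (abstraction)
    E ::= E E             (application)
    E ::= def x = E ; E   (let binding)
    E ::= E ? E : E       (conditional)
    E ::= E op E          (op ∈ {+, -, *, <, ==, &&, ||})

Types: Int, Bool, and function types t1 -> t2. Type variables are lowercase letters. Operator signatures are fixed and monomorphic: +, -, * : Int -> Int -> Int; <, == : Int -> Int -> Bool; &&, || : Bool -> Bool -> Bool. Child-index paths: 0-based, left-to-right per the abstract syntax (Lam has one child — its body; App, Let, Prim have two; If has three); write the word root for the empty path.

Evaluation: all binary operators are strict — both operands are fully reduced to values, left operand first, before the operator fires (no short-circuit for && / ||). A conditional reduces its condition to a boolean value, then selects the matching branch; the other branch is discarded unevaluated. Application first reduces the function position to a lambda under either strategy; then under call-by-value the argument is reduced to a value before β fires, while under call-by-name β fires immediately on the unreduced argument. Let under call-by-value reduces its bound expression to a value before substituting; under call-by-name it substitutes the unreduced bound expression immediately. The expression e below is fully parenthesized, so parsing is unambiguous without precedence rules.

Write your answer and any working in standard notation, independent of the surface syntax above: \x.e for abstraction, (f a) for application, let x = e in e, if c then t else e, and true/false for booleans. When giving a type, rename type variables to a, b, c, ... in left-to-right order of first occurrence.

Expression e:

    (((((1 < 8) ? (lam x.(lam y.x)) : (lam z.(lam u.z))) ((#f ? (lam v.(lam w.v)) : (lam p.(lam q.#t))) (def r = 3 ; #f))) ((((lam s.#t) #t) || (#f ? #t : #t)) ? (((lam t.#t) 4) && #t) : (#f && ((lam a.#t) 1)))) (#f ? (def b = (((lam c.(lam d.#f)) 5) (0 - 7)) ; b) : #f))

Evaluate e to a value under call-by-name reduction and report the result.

Trace:
step 0: ((((if (1 < 8) then (\x.(\y.x)) else (\z.(\u.z))) ((if false then (\v.(\w.v)) else (\p.(\q.true))) (let r = 3 in false))) (if (((\s.true) true) || (if false then true else true)) then (((\t.true) 4) && true) else (false && ((\a.true) 1)))) (if false then (let b = (((\c.(\d.false)) 5) (0 - 7)) in b) else false))
step 1: [delta@0.0.0.0] ((((if true then (\x.(\y.x)) else (\z.(\u.z))) ((if false then (\v.(\w.v)) else (\p.(\q.true))) (let r = 3 in false))) (if (((\s.true) true) || (if false then true else true)) then (((\t.true) 4) && true) else (false && ((\a.true) 1)))) (if false then (let b = (((\c.(\d.false)) 5) (0 - 7)) in b) else false))
step 2: [if@0.0.0] ((((\x.(\y.x)) ((if false then (\v.(\w.v)) else (\p.(\q.true))) (let r = 3 in false))) (if (((\s.true) true) || (if false then true else true)) then (((\t.true) 4) && true) else (false && ((\a.true) 1)))) (if false then (let b = (((\c.(\d.false)) 5) (0 - 7)) in b) else false))
step 3: [beta@0.0] (((\y.((if false then (\v.(\w.v)) else (\p.(\q.true))) (let r = 3 in false))) (if (((\s.true) true) || (if false then true else true)) then (((\t.true) 4) && true) else (false && ((\a.true) 1)))) (if false then (let b = (((\c.(\d.false)) 5) (0 - 7)) in b) else false))
step 4: [beta@0] (((if false then (\v.(\w.v)) else (\p.(\q.true))) (let r = 3 in false)) (if false then (let b = (((\c.(\d.false)) 5) (0 - 7)) in b) else false))
step 5: [if@0.0] (((\p.(\q.true)) (let r = 3 in false)) (if false then (let b = (((\c.(\d.false)) 5) (0 - 7)) in b) else false))
step 6: [beta@0] ((\q.true) (if false then (let b = (((\c.(\d.false)) 5) (0 - 7)) in b) else false))
step 7: [beta@root] true

Answer: true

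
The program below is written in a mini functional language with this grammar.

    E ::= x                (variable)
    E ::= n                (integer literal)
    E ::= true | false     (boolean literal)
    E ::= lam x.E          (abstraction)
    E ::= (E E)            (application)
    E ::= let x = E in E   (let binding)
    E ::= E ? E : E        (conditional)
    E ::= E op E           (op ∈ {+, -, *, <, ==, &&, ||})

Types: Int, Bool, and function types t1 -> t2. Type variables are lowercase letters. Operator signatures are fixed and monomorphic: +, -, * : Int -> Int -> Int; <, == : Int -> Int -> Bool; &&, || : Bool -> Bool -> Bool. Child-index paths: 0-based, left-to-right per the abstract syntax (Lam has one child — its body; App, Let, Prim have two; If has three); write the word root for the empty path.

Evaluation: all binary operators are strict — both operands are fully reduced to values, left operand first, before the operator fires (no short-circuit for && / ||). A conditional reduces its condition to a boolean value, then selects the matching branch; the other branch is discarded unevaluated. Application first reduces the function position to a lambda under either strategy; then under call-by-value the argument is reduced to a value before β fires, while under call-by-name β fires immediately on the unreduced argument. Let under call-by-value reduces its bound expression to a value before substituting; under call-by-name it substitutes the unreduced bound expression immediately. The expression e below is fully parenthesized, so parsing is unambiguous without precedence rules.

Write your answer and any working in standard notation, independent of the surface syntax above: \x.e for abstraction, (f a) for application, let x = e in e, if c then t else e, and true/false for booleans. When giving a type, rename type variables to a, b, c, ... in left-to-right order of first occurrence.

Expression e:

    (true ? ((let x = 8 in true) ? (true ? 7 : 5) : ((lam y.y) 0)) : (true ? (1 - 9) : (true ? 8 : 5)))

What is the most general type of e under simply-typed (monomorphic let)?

Trace:
  unify Bool ~ Bool
let x : Int
  unify Bool ~ Bool
  unify Bool ~ Bool
  unify Int ~ Int
y : a
\y._ : a -> a
  unify a -> a ~ Int -> b
  unify a ~ Int
  unify Int ~ b
_ _ : Int
  unify Int ~ Int
  unify Bool ~ Bool
  unify Int ~ Int
  unify Int ~ Int
  unify Bool ~ Bool
  unify Int ~ Int
  unify Int ~ Int
  unify Int ~ Int

Answer: Int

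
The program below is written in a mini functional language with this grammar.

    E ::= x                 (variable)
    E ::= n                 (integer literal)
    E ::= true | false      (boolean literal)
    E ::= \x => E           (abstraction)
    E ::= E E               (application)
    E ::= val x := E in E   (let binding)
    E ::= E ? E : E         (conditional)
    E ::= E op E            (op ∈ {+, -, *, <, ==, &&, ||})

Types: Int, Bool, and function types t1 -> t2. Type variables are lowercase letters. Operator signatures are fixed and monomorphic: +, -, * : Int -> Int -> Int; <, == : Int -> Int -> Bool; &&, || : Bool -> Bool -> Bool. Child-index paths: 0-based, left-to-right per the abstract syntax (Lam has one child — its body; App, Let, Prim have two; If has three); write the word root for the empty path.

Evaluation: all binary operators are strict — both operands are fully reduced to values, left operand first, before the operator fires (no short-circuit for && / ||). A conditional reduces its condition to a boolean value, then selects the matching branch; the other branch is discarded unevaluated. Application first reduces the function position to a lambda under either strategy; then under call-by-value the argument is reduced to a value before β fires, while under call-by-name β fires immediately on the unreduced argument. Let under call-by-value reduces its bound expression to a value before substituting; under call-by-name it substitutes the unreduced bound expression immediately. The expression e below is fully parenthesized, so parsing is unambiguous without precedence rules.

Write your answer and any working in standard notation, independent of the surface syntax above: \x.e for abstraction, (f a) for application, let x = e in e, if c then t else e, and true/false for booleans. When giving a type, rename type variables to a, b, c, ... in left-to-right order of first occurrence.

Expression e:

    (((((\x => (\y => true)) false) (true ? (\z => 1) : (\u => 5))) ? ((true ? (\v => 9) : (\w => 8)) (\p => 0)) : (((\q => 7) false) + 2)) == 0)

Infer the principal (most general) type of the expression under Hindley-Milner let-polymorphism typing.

Trace:
\y._ : b -> Bool
\x._ : a -> b -> Bool
  unify a -> b -> Bool ~ Bool -> c
  unify a ~ Bool
  unify b -> Bool ~ c
_ _ : b -> Bool
  unify Bool ~ Bool
\z._ : d -> Int
\u._ : e -> Int
  unify d -> Int ~ e -> Int
  unify d ~ e
  unify Int ~ Int
  unify b -> Bool ~ (e -> Int) -> f
  unify b ~ e -> Int
  unify Bool ~ f
_ _ : Bool
  unify Bool ~ Bool
  unify Bool ~ Bool
\v._ : g -> Int
\w._ : h -> Int
  unify g -> Int ~ h -> Int
  unify g ~ h
  unify Int ~ Int
\p._ : i -> Int
  unify h -> Int ~ (i -> Int) -> j
  unify h ~ i -> Int
  unify Int ~ j
_ _ : Int
\q._ : k -> Int
  unify k -> Int ~ Bool -> l
  unify k ~ Bool
  unify Int ~ l
_ _ : Int
  unify Int ~ Int
  unify Int ~ Int
  unify Int ~ Int
  unify Int ~ Int
  unify Int ~ Int

Answer: Bool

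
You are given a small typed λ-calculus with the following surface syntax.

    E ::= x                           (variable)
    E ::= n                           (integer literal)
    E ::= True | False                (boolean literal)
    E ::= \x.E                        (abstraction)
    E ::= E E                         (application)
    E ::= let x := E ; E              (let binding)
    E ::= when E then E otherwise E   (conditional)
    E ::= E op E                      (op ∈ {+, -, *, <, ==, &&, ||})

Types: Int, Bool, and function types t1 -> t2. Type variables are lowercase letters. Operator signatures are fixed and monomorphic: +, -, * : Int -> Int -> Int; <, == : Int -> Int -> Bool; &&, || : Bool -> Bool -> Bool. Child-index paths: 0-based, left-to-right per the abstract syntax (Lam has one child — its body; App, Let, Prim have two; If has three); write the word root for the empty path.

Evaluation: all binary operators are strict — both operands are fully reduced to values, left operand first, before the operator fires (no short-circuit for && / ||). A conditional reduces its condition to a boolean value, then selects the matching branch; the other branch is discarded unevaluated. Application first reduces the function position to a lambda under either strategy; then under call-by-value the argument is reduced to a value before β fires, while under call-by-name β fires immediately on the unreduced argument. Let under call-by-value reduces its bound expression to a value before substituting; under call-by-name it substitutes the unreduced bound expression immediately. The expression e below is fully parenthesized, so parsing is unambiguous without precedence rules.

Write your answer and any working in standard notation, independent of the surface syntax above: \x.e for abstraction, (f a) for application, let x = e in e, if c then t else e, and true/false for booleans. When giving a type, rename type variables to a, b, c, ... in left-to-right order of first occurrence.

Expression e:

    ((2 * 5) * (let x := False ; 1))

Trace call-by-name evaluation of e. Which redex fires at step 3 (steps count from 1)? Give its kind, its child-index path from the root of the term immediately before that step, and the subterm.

Answer: delta at root : (10 * 1)

Trace:
step 0: ((2 * 5) * (let x = false in 1))
step 1: [delta@0] (10 * (let x = false in 1))
step 2: [let@1] (10 * 1)
step 3: [delta@root] 10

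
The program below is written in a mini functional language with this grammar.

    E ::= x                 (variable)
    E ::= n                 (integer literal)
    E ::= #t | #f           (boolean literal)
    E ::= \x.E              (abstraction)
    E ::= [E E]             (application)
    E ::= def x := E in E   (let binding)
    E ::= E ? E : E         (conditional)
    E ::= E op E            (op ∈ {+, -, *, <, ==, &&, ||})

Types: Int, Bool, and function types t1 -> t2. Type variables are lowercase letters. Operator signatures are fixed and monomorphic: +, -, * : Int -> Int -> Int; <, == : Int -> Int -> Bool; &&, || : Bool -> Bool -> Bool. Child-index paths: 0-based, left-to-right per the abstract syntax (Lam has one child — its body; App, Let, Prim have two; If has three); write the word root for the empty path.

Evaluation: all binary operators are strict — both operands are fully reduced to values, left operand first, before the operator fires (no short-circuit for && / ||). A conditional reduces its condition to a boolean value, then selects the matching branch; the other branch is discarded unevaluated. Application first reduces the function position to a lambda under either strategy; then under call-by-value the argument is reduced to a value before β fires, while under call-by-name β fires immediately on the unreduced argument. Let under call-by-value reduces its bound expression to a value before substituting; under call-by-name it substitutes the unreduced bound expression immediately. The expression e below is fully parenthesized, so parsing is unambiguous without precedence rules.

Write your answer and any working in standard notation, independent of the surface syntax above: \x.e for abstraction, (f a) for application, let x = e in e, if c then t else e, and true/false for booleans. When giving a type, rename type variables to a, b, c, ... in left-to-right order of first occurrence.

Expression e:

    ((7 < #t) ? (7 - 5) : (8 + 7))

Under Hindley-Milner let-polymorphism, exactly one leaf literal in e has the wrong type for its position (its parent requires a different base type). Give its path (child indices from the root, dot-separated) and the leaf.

Answer: 0.1 : true

Trace:
  unify Int ~ Int
  unify Bool ~ Int
  FAIL: mismatch Bool ~ Int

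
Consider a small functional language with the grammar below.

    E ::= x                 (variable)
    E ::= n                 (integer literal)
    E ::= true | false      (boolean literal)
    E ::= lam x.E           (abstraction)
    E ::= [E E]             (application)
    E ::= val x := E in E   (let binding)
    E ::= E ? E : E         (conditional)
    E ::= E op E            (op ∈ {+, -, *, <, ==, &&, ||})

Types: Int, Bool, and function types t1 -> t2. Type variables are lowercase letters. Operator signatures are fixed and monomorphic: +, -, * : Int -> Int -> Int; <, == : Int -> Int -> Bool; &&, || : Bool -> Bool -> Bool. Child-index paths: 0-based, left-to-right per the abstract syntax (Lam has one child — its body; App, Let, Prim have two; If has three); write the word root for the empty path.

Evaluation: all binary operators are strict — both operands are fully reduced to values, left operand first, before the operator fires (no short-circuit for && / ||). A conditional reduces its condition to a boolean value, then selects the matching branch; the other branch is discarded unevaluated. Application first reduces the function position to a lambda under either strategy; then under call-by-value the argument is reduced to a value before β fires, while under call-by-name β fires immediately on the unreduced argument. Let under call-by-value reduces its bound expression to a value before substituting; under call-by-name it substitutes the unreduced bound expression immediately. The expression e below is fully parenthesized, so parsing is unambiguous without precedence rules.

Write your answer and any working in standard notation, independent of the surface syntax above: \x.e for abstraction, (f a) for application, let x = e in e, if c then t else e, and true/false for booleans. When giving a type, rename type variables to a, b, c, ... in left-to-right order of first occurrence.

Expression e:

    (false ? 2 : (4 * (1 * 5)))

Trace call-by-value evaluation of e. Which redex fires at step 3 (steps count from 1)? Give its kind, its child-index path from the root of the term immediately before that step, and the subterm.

Answer: delta at root : (4 * 5)

Working:
step 0: (if false then 2 else (4 * (1 * 5)))
step 1: [if@root] (4 * (1 * 5))
step 2: [delta@1] (4 * 5)
step 3: [delta@root] 20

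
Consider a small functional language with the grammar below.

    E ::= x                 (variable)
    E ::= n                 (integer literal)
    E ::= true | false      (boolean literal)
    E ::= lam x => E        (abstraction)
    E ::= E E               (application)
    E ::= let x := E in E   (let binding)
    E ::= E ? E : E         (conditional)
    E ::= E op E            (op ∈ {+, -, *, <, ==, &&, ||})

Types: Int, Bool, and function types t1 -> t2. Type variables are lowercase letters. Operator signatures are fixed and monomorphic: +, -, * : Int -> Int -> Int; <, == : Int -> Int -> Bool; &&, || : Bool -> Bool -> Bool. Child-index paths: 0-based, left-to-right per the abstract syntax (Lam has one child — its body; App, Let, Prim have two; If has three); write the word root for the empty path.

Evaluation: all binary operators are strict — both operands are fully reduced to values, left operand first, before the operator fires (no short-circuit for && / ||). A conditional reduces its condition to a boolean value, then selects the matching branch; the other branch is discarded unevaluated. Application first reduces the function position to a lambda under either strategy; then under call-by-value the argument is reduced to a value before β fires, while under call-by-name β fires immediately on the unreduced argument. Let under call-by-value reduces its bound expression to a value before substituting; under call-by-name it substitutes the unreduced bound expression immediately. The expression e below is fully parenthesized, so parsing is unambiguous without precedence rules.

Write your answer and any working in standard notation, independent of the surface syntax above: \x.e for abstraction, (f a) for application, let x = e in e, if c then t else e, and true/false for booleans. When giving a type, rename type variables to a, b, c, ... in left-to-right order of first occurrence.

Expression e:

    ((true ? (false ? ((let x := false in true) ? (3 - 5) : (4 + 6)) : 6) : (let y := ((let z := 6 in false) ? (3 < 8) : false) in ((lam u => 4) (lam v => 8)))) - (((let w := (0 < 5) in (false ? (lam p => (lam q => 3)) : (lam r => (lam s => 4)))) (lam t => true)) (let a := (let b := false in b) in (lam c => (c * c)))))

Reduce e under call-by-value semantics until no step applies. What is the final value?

Answer: 2

Trace:
step 0: ((if true then (if false then (if (let x = false in true) then (3 - 5) else (4 + 6)) else 6) else (let y = (if (let z = 6 in false) then (3 < 8) else false) in ((\u.4) (\v.8)))) - (((let w = (0 < 5) in (if false then (\p.(\q.3)) else (\r.(\s.4)))) (\t.true)) (let a = (let b = false in b) in (\c.(c * c)))))
step 1: [if@0] ((if false then (if (let x = false in true) then (3 - 5) else (4 + 6)) else 6) - (((let w = (0 < 5) in (if false then (\p.(\q.3)) else (\r.(\s.4)))) (\t.true)) (let a = (let b = false in b) in (\c.(c * c)))))
step 2: [if@0] (6 - (((let w = (0 < 5) in (if false then (\p.(\q.3)) else (\r.(\s.4)))) (\t.true)) (let a = (let b = false in b) in (\c.(c * c)))))
step 3: [delta@1.0.0.0] (6 - (((let w = true in (if false then (\p.(\q.3)) else (\r.(\s.4)))) (\t.true)) (let a = (let b = false in b) in (\c.(c * c)))))
step 4: [let@1.0.0] (6 - (((if false then (\p.(\q.3)) else (\r.(\s.4))) (\t.true)) (let a = (let b = false in b) in (\c.(c * c)))))
step 5: [if@1.0.0] (6 - (((\r.(\s.4)) (\t.true)) (let a = (let b = false in b) in (\c.(c * c)))))
step 6: [beta@1.0] (6 - ((\s.4) (let a = (let b = false in b) in (\c.(c * c)))))
step 7: [let@1.1.0] (6 - ((\s.4) (let a = false in (\c.(c * c)))))
step 8: [let@1.1] (6 - ((\s.4) (\c.(c * c))))
step 9: [beta@1] (6 - 4)
step 10: [delta@root] 2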